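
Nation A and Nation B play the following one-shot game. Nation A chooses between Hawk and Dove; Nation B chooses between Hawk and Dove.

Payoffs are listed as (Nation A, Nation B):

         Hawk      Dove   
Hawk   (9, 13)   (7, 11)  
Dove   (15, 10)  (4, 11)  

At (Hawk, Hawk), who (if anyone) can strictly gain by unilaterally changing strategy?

Nation A

Nation A at (Hawk, Hawk) earns 9; deviating to Dove yields 15 — a strict improvement.
Nation B earns 13; deviating to Dove yields 11 — not better.
Only Nation A has a strictly profitable deviation.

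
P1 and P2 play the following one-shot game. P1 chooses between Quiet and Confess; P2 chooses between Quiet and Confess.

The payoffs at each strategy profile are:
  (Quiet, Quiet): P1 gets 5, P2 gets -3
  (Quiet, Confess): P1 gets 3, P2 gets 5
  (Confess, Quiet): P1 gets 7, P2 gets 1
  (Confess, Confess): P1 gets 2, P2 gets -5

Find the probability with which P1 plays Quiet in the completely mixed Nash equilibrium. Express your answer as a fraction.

Let p be the probability that P1 plays Quiet. In a completely mixed equilibrium, P2 must be indifferent between Quiet and Confess.
P2's expected payoff from Quiet is −3p + (1−p); from Confess it is 5p − 5(1−p).
Setting these equal: −4p + 1 = 10p − 5, so p = 3/7.

3/7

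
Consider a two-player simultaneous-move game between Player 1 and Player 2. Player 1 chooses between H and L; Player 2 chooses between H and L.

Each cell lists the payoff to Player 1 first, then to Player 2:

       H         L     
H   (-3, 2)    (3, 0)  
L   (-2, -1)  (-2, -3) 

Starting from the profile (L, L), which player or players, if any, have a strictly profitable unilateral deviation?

Both

Player 1 at (L, L) earns -2; deviating to H yields 3 — a strict improvement.
Player 2 earns -3; deviating to H yields -1 — a strict improvement.
Both Player 1 and Player 2 have strictly profitable deviations.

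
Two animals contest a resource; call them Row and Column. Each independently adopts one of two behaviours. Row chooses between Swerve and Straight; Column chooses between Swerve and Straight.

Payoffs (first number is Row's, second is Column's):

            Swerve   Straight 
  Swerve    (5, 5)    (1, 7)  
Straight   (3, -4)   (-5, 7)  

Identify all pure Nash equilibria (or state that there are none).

(Swerve, Swerve): Column prefers Straight (7 > 5) — not an equilibrium.
(Swerve, Straight): Row gets 1 ≥ -5 from Straight, and Column gets 7 ≥ 5 from Swerve — Nash equilibrium.
(Straight, Swerve): Row prefers Swerve (5 > 3); Column prefers Straight (7 > -4) — not an equilibrium.
(Straight, Straight): Row prefers Swerve (1 > -5) — not an equilibrium.

(Swerve, Straight)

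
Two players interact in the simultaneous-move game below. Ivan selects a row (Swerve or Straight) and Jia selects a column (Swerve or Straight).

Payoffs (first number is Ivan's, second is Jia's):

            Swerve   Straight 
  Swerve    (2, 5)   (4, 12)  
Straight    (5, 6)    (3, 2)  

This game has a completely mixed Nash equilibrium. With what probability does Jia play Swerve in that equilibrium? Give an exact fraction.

Let c be the probability that Jia plays Swerve. In a completely mixed equilibrium, Ivan must be indifferent between Swerve and Straight.
Ivan's expected payoff from Swerve is 2c + 4(1−c); from Straight it is 5c + 3(1−c).
Setting these equal: −2c + 4 = 2c + 3, so c = 1/4.

1/4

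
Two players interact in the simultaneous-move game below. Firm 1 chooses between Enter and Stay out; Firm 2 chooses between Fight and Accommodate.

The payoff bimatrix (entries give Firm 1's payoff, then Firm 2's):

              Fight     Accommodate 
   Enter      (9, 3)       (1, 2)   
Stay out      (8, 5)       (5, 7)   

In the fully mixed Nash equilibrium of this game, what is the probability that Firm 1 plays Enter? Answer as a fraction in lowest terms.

Let r be the probability that Firm 1 plays Enter. In a completely mixed equilibrium, Firm 2 must be indifferent between Fight and Accommodate.
Firm 2's expected payoff from Fight is 3r + 5(1−r); from Accommodate it is 2r + 7(1−r).
Setting these equal: −2r + 5 = −5r + 7, so r = 2/3.

2/3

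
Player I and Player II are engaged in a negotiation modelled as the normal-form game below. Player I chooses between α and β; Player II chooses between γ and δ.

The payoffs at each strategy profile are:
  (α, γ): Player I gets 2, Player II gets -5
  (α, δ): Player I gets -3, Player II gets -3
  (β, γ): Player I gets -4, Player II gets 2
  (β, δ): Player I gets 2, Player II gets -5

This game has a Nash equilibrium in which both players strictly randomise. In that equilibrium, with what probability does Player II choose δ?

6/11

Let c be the probability that Player II plays γ. In a completely mixed equilibrium, Player I must be indifferent between α and β.
Player I's expected payoff from α is 2c − 3(1−c); from β it is −4c + 2(1−c).
Setting these equal: 5c − 3 = −6c + 2, so c = 5/11.
Therefore Player II plays δ with probability 1 − 5/11 = 6/11.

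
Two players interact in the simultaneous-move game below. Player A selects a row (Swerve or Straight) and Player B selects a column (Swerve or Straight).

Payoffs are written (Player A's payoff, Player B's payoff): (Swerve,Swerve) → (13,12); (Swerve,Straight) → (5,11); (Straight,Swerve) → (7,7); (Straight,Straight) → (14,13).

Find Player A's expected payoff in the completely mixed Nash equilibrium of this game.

First find q, the probability Player B plays Swerve, from Player A's indifference between Swerve and Straight: 13q + 5(1−q) = 7q + 14(1−q), giving q = 3/5.
Since Player A is indifferent in equilibrium, Player A's expected payoff equals the payoff from either row against (3/5, 2/5). Using Swerve: 13(3/5) + 5(2/5) = 49/5.

49/5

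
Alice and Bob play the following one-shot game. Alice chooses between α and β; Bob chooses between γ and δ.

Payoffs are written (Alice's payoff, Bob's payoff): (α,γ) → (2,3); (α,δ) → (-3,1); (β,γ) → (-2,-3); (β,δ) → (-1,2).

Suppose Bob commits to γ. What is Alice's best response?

α

Against γ, Alice earns 2 from α and -2 from β.
So α is the best response.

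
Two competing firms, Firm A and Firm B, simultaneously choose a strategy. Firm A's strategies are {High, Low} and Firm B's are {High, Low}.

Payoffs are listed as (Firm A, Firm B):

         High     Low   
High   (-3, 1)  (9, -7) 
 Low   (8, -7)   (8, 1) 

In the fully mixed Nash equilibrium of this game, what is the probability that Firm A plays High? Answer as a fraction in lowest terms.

Let p be the probability that Firm A plays High. In a completely mixed equilibrium, Firm B must be indifferent between High and Low.
Firm B's expected payoff from High is p − 7(1−p); from Low it is −7p + (1−p).
Setting these equal: 8p − 7 = −8p + 1, so p = 1/2.

1/2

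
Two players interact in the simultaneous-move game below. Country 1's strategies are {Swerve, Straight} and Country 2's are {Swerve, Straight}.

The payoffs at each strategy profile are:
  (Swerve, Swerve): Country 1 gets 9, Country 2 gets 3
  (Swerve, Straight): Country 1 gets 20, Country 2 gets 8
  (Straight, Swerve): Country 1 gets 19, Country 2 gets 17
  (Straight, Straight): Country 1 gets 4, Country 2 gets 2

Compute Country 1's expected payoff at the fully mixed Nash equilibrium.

First find q, the probability Country 2 plays Swerve, from Country 1's indifference between Swerve and Straight: 9q + 20(1−q) = 19q + 4(1−q), giving q = 8/13.
Since Country 1 is indifferent in equilibrium, Country 1's expected payoff equals the payoff from either row against (8/13, 5/13). Using Swerve: 9(8/13) + 20(5/13) = 172/13.

172/13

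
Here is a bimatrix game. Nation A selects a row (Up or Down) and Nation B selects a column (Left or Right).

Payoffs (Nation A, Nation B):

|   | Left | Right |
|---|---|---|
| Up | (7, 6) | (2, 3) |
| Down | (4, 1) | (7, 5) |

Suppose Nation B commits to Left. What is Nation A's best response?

Up

Against Left, Nation A earns 7 from Up and 4 from Down.
So Up is the best response.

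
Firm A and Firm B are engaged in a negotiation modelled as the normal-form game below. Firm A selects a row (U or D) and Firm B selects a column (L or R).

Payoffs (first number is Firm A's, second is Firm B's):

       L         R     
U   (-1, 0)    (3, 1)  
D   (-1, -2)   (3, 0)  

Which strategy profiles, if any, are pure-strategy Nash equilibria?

(U, R) and (D, R)

(U, L): Firm B prefers R (1 > 0) — not an equilibrium.
(U, R): Firm A gets 3 ≥ 3 from D, and Firm B gets 1 ≥ 0 from L — Nash equilibrium.
(D, L): Firm B prefers R (0 > -2) — not an equilibrium.
(D, R): Firm A gets 3 ≥ 3 from U, and Firm B gets 0 ≥ -2 from L — Nash equilibrium.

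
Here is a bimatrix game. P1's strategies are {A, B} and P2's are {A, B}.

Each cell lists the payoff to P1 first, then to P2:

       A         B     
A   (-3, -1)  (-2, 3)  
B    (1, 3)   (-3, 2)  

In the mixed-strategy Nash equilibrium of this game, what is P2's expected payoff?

11/5

First find p, the probability P1 plays A, from P2's indifference between A and B: −p + 3(1−p) = 3p + 2(1−p), giving p = 1/5.
Since P2 is indifferent in equilibrium, P2's expected payoff equals the payoff from either column against (1/5, 4/5). Using A: −(1/5) + 3(4/5) = 11/5.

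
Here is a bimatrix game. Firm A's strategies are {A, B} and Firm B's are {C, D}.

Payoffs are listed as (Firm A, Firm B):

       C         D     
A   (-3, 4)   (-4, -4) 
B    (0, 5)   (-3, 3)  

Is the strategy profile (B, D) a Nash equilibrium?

At (B, D), Firm A earns -3; switching to A would give -4, so Firm A has no profitable deviation.
Firm B earns 3; switching to C would give 5, so Firm B would deviate.
Since at least one player can profitably deviate, this is not a Nash equilibrium.

No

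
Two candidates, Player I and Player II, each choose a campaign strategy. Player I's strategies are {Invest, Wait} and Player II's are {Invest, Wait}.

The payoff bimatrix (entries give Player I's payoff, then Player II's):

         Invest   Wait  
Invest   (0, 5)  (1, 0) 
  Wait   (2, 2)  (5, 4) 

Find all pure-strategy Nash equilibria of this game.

(Wait, Wait)

(Invest, Invest): Player I prefers Wait (2 > 0) — not an equilibrium.
(Invest, Wait): Player I prefers Wait (5 > 1); Player II prefers Invest (5 > 0) — not an equilibrium.
(Wait, Invest): Player II prefers Wait (4 > 2) — not an equilibrium.
(Wait, Wait): Player I gets 5 ≥ 1 from Invest, and Player II gets 4 ≥ 2 from Invest — Nash equilibrium.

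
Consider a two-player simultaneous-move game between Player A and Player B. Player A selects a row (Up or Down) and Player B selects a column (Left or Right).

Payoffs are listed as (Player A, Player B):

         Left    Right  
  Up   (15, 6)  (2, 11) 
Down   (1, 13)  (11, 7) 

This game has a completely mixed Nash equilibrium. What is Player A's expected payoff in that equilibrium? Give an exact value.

163/23

First find q, the probability Player B plays Left, from Player A's indifference between Up and Down: 15q + 2(1−q) = q + 11(1−q), giving q = 9/23.
Since Player A is indifferent in equilibrium, Player A's expected payoff equals the payoff from either row against (9/23, 14/23). Using Up: 15(9/23) + 2(14/23) = 163/23.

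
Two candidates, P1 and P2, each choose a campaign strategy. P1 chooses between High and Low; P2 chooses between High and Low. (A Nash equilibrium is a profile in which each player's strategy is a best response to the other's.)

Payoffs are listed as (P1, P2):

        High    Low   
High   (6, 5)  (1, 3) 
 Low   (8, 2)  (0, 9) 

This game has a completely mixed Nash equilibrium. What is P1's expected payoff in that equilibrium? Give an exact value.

8/3

First find y, the probability P2 plays High, from P1's indifference between High and Low: 6y + (1−y) = 8y, giving y = 1/3.
Since P1 is indifferent in equilibrium, P1's expected payoff equals the payoff from either row against (1/3, 2/3). Using High: 6(1/3) + (2/3) = 8/3.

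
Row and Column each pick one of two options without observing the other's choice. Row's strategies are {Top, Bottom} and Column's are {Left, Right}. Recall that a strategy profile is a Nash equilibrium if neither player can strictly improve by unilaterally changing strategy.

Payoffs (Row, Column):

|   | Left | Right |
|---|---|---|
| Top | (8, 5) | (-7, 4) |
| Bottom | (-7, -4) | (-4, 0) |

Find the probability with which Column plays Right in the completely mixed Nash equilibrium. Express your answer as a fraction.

5/6

Let c be the probability that Column plays Left. In a completely mixed equilibrium, Row must be indifferent between Top and Bottom.
Row's expected payoff from Top is 8c − 7(1−c); from Bottom it is −7c − 4(1−c).
Setting these equal: 15c − 7 = −3c − 4, so c = 1/6.
Therefore Column plays Right with probability 1 − 1/6 = 5/6.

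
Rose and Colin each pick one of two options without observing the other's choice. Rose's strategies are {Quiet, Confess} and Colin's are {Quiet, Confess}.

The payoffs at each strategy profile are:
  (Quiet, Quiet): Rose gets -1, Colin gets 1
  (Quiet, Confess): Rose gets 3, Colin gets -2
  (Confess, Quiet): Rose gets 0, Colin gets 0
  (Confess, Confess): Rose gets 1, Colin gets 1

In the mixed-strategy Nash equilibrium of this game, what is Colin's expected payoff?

1/4

First find x, the probability Rose plays Quiet, from Colin's indifference between Quiet and Confess: x = −2x + (1−x), giving x = 1/4.
Since Colin is indifferent in equilibrium, Colin's expected payoff equals the payoff from either column against (1/4, 3/4). Using Quiet: (1/4) = 1/4.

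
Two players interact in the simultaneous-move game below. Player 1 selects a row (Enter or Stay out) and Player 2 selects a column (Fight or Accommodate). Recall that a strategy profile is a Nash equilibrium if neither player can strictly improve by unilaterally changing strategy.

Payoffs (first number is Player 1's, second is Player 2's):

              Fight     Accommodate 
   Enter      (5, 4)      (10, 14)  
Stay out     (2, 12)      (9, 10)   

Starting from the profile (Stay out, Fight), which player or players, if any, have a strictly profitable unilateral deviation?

Player 1

Player 1 at (Stay out, Fight) earns 2; deviating to Enter yields 5 — a strict improvement.
Player 2 earns 12; deviating to Accommodate yields 10 — not better.
Only Player 1 has a strictly profitable deviation.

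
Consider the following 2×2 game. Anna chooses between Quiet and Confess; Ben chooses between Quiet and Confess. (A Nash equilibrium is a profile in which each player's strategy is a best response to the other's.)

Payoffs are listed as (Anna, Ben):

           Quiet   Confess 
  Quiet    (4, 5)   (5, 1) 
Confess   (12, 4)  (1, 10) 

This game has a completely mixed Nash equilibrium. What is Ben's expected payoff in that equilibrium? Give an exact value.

23/5

First find x, the probability Anna plays Quiet, from Ben's indifference between Quiet and Confess: 5x + 4(1−x) = x + 10(1−x), giving x = 3/5.
Since Ben is indifferent in equilibrium, Ben's expected payoff equals the payoff from either column against (3/5, 2/5). Using Quiet: 5(3/5) + 4(2/5) = 23/5.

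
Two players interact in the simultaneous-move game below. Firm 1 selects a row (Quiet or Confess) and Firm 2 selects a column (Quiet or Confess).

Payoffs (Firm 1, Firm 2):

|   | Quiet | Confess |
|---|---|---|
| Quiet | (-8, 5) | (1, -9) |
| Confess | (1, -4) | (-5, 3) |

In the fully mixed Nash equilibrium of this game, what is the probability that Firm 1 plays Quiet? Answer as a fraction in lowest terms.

Let p be the probability that Firm 1 plays Quiet. In a completely mixed equilibrium, Firm 2 must be indifferent between Quiet and Confess.
Firm 2's expected payoff from Quiet is 5p − 4(1−p); from Confess it is −9p + 3(1−p).
Setting these equal: 9p − 4 = −12p + 3, so p = 1/3.

1/3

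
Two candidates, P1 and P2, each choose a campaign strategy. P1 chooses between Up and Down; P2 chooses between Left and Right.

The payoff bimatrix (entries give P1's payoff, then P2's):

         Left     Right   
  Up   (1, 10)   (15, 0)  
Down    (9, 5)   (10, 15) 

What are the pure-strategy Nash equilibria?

none

(Up, Left): P1 prefers Down (9 > 1) — not an equilibrium.
(Up, Right): P2 prefers Left (10 > 0) — not an equilibrium.
(Down, Left): P2 prefers Right (15 > 5) — not an equilibrium.
(Down, Right): P1 prefers Up (15 > 10) — not an equilibrium.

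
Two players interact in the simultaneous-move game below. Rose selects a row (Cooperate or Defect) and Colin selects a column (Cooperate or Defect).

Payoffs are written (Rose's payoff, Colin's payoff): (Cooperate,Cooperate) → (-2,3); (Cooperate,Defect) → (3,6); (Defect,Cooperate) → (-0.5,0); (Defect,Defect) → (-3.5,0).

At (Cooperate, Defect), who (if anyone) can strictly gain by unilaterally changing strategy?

Neither

Rose at (Cooperate, Defect) earns 3; deviating to Defect yields -3.5 — not better.
Colin earns 6; deviating to Cooperate yields 3 — not better.
Neither player can strictly improve; the profile is a Nash equilibrium.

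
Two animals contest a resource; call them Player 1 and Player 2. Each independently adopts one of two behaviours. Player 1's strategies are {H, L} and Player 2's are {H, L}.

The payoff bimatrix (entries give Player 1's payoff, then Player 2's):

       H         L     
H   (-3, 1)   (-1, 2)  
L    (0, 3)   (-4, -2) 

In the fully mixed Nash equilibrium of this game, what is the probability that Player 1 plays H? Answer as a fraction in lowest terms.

5/6

Let r be the probability that Player 1 plays H. In a completely mixed equilibrium, Player 2 must be indifferent between H and L.
Player 2's expected payoff from H is r + 3(1−r); from L it is 2r − 2(1−r).
Setting these equal: −2r + 3 = 4r − 2, so r = 5/6.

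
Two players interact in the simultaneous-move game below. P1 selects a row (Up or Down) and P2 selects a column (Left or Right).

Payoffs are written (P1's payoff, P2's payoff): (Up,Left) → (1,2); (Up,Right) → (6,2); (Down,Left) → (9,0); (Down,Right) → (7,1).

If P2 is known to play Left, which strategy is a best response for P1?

Down

Against Left, P1 earns 1 from Up and 9 from Down.
So Down is the best response.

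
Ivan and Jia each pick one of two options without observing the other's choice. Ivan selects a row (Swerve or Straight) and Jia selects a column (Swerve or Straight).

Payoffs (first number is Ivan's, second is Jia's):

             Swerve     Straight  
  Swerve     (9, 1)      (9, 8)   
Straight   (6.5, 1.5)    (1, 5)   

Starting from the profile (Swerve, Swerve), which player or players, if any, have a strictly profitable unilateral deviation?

Jia

Ivan at (Swerve, Swerve) earns 9; deviating to Straight yields 6.5 — not better.
Jia earns 1; deviating to Straight yields 8 — a strict improvement.
Only Jia has a strictly profitable deviation.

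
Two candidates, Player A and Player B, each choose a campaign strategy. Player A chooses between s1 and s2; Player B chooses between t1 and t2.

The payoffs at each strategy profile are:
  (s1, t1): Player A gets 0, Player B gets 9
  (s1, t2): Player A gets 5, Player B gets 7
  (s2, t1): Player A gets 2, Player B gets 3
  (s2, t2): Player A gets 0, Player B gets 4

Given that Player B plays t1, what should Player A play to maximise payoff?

Against t1, Player A earns 0 from s1 and 2 from s2.
So s2 is the best response.

s2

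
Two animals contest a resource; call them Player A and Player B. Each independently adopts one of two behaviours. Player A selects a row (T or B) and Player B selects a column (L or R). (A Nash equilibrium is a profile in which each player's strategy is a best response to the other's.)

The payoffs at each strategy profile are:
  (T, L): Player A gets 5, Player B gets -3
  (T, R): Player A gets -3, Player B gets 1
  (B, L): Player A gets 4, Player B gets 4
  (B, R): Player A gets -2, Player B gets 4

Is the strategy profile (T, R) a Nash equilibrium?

No

At (T, R), Player A earns -3; switching to B would give -2, so Player A would deviate.
Player B earns 1; switching to L would give -3, so Player B has no profitable deviation.
Since at least one player can profitably deviate, this is not a Nash equilibrium.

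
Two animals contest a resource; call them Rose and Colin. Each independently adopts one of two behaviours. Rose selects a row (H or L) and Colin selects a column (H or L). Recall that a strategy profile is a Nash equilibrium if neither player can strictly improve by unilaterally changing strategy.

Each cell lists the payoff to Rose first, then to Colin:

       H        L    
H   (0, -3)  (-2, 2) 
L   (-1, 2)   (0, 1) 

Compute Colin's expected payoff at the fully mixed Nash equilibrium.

7/6

First find x, the probability Rose plays H, from Colin's indifference between H and L: −3x + 2(1−x) = 2x + (1−x), giving x = 1/6.
Since Colin is indifferent in equilibrium, Colin's expected payoff equals the payoff from either column against (1/6, 5/6). Using H: −3(1/6) + 2(5/6) = 7/6.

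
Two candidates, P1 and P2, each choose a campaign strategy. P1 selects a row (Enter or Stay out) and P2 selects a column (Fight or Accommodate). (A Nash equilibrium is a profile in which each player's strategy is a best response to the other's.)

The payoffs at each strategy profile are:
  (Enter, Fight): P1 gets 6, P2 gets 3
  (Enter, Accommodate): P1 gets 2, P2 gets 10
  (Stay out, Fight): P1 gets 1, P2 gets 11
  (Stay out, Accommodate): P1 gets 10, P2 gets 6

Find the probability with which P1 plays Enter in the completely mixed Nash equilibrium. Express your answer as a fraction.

5/12

Let x be the probability that P1 plays Enter. In a completely mixed equilibrium, P2 must be indifferent between Fight and Accommodate.
P2's expected payoff from Fight is 3x + 11(1−x); from Accommodate it is 10x + 6(1−x).
Setting these equal: −8x + 11 = 4x + 6, so x = 5/12.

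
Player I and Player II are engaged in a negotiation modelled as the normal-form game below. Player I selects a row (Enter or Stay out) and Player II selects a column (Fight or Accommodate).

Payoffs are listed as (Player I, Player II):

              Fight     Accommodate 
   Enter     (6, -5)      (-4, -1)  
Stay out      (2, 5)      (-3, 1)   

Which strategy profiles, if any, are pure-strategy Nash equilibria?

none

(Enter, Fight): Player II prefers Accommodate (-1 > -5) — not an equilibrium.
(Enter, Accommodate): Player I prefers Stay out (-3 > -4) — not an equilibrium.
(Stay out, Fight): Player I prefers Enter (6 > 2) — not an equilibrium.
(Stay out, Accommodate): Player II prefers Fight (5 > 1) — not an equilibrium.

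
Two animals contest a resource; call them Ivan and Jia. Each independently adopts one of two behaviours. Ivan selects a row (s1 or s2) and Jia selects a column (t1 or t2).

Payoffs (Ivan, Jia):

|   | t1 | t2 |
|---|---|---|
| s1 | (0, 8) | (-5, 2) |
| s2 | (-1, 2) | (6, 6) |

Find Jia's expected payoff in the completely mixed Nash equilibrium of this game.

First find x, the probability Ivan plays s1, from Jia's indifference between t1 and t2: 8x + 2(1−x) = 2x + 6(1−x), giving x = 2/5.
Since Jia is indifferent in equilibrium, Jia's expected payoff equals the payoff from either column against (2/5, 3/5). Using t1: 8(2/5) + 2(3/5) = 22/5.

22/5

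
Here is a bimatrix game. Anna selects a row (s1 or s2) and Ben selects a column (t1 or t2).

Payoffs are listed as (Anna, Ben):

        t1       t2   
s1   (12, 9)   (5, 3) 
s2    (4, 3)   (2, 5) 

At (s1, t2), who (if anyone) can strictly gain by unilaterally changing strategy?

Anna at (s1, t2) earns 5; deviating to s2 yields 2 — not better.
Ben earns 3; deviating to t1 yields 9 — a strict improvement.
Only Ben has a strictly profitable deviation.

Ben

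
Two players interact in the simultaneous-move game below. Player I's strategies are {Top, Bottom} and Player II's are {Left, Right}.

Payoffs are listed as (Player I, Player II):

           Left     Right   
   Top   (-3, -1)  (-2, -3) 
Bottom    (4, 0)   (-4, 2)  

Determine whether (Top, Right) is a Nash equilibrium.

At (Top, Right), Player I earns -2; switching to Bottom would give -4, so Player I has no profitable deviation.
Player II earns -3; switching to Left would give -1, so Player II would deviate.
Since at least one player can profitably deviate, this is not a Nash equilibrium.

No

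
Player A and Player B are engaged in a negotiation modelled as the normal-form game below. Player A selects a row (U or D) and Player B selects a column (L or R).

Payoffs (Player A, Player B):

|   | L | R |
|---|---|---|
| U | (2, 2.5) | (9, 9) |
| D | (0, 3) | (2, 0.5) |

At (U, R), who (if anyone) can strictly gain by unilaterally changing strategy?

Neither

Player A at (U, R) earns 9; deviating to D yields 2 — not better.
Player B earns 9; deviating to L yields 2.5 — not better.
Neither player can strictly improve; the profile is a Nash equilibrium.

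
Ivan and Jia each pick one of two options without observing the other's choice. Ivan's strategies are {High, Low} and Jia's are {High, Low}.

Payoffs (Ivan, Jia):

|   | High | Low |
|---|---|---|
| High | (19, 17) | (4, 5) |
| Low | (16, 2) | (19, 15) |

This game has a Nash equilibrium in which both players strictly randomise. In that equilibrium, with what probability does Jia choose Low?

1/6

Let c be the probability that Jia plays High. In a completely mixed equilibrium, Ivan must be indifferent between High and Low.
Ivan's expected payoff from High is 19c + 4(1−c); from Low it is 16c + 19(1−c).
Setting these equal: 15c + 4 = −3c + 19, so c = 5/6.
Therefore Jia plays Low with probability 1 − 5/6 = 1/6.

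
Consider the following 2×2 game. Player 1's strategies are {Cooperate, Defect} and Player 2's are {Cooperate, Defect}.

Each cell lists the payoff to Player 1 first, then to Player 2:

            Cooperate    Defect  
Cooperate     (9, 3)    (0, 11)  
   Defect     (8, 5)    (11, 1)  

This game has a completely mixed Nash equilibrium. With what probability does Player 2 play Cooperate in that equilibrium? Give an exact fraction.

Let c be the probability that Player 2 plays Cooperate. In a completely mixed equilibrium, Player 1 must be indifferent between Cooperate and Defect.
Player 1's expected payoff from Cooperate is 9c; from Defect it is 8c + 11(1−c).
Setting these equal: 9c = −3c + 11, so c = 11/12.

11/12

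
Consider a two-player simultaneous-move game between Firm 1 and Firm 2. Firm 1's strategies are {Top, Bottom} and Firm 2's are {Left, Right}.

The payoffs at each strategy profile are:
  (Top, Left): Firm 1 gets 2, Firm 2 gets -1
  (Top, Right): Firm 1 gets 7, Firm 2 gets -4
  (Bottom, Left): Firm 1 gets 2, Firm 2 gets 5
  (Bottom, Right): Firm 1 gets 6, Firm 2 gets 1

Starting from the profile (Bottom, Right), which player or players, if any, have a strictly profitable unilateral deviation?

Both

Firm 1 at (Bottom, Right) earns 6; deviating to Top yields 7 — a strict improvement.
Firm 2 earns 1; deviating to Left yields 5 — a strict improvement.
Both Firm 1 and Firm 2 have strictly profitable deviations.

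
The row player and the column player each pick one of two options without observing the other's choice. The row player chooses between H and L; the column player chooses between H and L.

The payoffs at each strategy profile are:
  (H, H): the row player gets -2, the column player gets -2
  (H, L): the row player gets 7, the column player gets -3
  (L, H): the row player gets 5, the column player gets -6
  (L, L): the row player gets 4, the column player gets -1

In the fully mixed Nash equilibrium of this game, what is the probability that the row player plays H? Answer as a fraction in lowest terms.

Let x be the probability that the row player plays H. In a completely mixed equilibrium, the column player must be indifferent between H and L.
The column player's expected payoff from H is −2x − 6(1−x); from L it is −3x − (1−x).
Setting these equal: 4x − 6 = −2x − 1, so x = 5/6.

5/6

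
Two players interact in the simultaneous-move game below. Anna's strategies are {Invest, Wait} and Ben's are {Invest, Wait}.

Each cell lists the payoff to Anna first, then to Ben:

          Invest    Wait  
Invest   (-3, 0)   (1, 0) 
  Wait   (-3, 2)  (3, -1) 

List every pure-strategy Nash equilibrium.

(Invest, Invest): Anna gets -3 ≥ -3 from Wait, and Ben gets 0 ≥ 0 from Wait — Nash equilibrium.
(Invest, Wait): Anna prefers Wait (3 > 1) — not an equilibrium.
(Wait, Invest): Anna gets -3 ≥ -3 from Invest, and Ben gets 2 ≥ -1 from Wait — Nash equilibrium.
(Wait, Wait): Ben prefers Invest (2 > -1) — not an equilibrium.

(Invest, Invest) and (Wait, Invest)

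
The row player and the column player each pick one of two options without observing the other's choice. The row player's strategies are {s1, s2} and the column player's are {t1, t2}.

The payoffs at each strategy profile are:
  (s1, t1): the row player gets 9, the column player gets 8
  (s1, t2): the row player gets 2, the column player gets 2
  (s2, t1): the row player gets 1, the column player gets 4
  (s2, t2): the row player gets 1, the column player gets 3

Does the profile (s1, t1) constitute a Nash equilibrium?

Yes

At (s1, t1), the row player earns 9; switching to s2 would give 1, so the row player has no profitable deviation.
The column player earns 8; switching to t2 would give 2, so the column player has no profitable deviation.
Neither player can gain by a unilateral deviation, so this profile is a Nash equilibrium.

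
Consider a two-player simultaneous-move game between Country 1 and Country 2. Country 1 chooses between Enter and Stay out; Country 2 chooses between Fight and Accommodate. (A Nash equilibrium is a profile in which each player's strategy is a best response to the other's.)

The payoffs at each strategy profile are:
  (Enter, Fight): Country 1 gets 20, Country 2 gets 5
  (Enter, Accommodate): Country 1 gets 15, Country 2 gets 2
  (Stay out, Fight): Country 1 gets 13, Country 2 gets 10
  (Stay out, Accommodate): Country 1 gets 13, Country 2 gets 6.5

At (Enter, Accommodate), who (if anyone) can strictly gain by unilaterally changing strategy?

Country 2

Country 1 at (Enter, Accommodate) earns 15; deviating to Stay out yields 13 — not better.
Country 2 earns 2; deviating to Fight yields 5 — a strict improvement.
Only Country 2 has a strictly profitable deviation.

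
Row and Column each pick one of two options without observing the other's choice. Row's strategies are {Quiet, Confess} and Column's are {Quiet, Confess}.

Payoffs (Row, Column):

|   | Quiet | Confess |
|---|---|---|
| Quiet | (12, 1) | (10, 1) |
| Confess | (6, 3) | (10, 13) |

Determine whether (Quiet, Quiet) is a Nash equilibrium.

At (Quiet, Quiet), Row earns 12; switching to Confess would give 6, so Row has no profitable deviation.
Column earns 1; switching to Confess would give 1, so Column has no profitable deviation.
Neither player can gain by a unilateral deviation, so this profile is a Nash equilibrium.

Yes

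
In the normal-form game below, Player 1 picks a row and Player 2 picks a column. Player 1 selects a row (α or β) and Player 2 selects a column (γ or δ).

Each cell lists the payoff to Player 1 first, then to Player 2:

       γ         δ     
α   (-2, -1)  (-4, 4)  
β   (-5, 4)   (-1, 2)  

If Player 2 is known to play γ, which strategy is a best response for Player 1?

α

Against γ, Player 1 earns -2 from α and -5 from β.
So α is the best response.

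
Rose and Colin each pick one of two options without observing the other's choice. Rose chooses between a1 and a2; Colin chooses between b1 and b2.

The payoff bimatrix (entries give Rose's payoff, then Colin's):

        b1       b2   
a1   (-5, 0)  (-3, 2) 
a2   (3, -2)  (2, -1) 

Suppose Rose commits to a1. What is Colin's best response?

Against a1, Colin earns 0 from b1 and 2 from b2.
So b2 is the best response.

b2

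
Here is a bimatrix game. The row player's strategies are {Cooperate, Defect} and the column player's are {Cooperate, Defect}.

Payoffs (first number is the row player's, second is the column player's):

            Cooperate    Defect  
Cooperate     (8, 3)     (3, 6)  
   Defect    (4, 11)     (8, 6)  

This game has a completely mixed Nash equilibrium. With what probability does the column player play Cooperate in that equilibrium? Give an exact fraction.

Let q be the probability that the column player plays Cooperate. In a completely mixed equilibrium, the row player must be indifferent between Cooperate and Defect.
The row player's expected payoff from Cooperate is 8q + 3(1−q); from Defect it is 4q + 8(1−q).
Setting these equal: 5q + 3 = −4q + 8, so q = 5/9.

5/9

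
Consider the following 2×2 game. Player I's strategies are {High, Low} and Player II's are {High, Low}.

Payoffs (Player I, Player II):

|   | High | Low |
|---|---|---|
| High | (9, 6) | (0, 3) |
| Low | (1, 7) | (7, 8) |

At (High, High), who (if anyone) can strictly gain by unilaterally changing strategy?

Player I at (High, High) earns 9; deviating to Low yields 1 — not better.
Player II earns 6; deviating to Low yields 3 — not better.
Neither player can strictly improve; the profile is a Nash equilibrium.

Neither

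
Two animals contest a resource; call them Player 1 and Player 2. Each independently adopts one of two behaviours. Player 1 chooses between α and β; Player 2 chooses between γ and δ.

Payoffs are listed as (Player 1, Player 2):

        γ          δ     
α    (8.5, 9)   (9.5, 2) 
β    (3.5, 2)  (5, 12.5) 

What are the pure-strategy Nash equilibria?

(α, γ): Player 1 gets 8.5 ≥ 3.5 from β, and Player 2 gets 9 ≥ 2 from δ — Nash equilibrium.
(α, δ): Player 2 prefers γ (9 > 2) — not an equilibrium.
(β, γ): Player 1 prefers α (8.5 > 3.5); Player 2 prefers δ (12.5 > 2) — not an equilibrium.
(β, δ): Player 1 prefers α (9.5 > 5) — not an equilibrium.

(α, γ)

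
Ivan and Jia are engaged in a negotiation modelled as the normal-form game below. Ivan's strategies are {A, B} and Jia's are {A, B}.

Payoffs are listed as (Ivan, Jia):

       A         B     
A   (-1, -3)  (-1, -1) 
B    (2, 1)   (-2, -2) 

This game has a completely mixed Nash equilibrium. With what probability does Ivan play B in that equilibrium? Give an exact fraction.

Let x be the probability that Ivan plays A. In a completely mixed equilibrium, Jia must be indifferent between A and B.
Jia's expected payoff from A is −3x + (1−x); from B it is −x − 2(1−x).
Setting these equal: −4x + 1 = x − 2, so x = 3/5.
Therefore Ivan plays B with probability 1 − 3/5 = 2/5.

2/5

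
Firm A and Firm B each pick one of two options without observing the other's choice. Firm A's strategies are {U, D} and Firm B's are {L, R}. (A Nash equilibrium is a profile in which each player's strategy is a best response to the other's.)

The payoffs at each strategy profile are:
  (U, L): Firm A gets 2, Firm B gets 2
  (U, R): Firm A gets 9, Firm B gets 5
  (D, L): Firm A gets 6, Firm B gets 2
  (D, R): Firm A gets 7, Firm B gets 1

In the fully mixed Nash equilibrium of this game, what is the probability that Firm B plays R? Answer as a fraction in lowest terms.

Let c be the probability that Firm B plays L. In a completely mixed equilibrium, Firm A must be indifferent between U and D.
Firm A's expected payoff from U is 2c + 9(1−c); from D it is 6c + 7(1−c).
Setting these equal: −7c + 9 = −c + 7, so c = 1/3.
Therefore Firm B plays R with probability 1 − 1/3 = 2/3.

2/3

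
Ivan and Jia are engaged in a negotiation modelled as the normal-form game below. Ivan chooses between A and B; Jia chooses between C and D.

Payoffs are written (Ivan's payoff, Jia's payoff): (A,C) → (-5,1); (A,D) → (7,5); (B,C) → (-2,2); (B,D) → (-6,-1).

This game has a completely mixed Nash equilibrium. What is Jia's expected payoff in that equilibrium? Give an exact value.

First find x, the probability Ivan plays A, from Jia's indifference between C and D: x + 2(1−x) = 5x − (1−x), giving x = 3/7.
Since Jia is indifferent in equilibrium, Jia's expected payoff equals the payoff from either column against (3/7, 4/7). Using C: (3/7) + 2(4/7) = 11/7.

11/7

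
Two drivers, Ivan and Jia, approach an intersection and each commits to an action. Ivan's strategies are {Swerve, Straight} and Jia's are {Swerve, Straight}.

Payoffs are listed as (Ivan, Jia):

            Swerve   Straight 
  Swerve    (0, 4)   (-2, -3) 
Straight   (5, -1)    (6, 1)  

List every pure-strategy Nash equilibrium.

(Swerve, Swerve): Ivan prefers Straight (5 > 0) — not an equilibrium.
(Swerve, Straight): Ivan prefers Straight (6 > -2); Jia prefers Swerve (4 > -3) — not an equilibrium.
(Straight, Swerve): Jia prefers Straight (1 > -1) — not an equilibrium.
(Straight, Straight): Ivan gets 6 ≥ -2 from Swerve, and Jia gets 1 ≥ -1 from Swerve — Nash equilibrium.

(Straight, Straight)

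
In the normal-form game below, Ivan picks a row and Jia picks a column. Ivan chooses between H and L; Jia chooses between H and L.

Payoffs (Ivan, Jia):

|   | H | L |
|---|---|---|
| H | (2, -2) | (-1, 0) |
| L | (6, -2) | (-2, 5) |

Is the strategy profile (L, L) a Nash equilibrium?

At (L, L), Ivan earns -2; switching to H would give -1, so Ivan would deviate.
Jia earns 5; switching to H would give -2, so Jia has no profitable deviation.
Since at least one player can profitably deviate, this is not a Nash equilibrium.

No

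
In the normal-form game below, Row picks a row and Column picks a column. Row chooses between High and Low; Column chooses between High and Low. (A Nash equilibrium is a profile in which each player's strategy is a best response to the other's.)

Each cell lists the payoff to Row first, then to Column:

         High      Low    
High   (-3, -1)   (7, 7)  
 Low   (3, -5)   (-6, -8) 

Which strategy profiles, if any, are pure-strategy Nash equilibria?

(High, High): Row prefers Low (3 > -3); Column prefers Low (7 > -1) — not an equilibrium.
(High, Low): Row gets 7 ≥ -6 from Low, and Column gets 7 ≥ -1 from High — Nash equilibrium.
(Low, High): Row gets 3 ≥ -3 from High, and Column gets -5 ≥ -8 from Low — Nash equilibrium.
(Low, Low): Row prefers High (7 > -6); Column prefers High (-5 > -8) — not an equilibrium.

(High, Low) and (Low, High)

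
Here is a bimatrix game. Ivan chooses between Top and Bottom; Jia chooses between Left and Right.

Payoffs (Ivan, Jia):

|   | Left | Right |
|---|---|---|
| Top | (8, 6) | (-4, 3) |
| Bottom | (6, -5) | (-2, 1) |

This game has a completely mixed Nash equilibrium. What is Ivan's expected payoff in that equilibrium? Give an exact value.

First find y, the probability Jia plays Left, from Ivan's indifference between Top and Bottom: 8y − 4(1−y) = 6y − 2(1−y), giving y = 1/2.
Since Ivan is indifferent in equilibrium, Ivan's expected payoff equals the payoff from either row against (1/2, 1/2). Using Top: 8(1/2) − 4(1/2) = 2.

2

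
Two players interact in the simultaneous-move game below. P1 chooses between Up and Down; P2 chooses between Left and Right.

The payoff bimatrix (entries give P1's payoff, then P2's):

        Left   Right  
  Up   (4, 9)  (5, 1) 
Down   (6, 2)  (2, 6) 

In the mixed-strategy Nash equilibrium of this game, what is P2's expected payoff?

First find p, the probability P1 plays Up, from P2's indifference between Left and Right: 9p + 2(1−p) = p + 6(1−p), giving p = 1/3.
Since P2 is indifferent in equilibrium, P2's expected payoff equals the payoff from either column against (1/3, 2/3). Using Left: 9(1/3) + 2(2/3) = 13/3.

13/3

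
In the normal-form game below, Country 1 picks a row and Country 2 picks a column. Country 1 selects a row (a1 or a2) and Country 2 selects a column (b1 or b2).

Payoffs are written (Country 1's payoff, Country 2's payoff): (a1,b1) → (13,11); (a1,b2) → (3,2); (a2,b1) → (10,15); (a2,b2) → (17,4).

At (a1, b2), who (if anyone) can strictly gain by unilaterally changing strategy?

Country 1 at (a1, b2) earns 3; deviating to a2 yields 17 — a strict improvement.
Country 2 earns 2; deviating to b1 yields 11 — a strict improvement.
Both Country 1 and Country 2 have strictly profitable deviations.

Both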